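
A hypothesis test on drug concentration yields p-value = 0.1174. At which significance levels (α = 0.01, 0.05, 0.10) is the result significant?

p = 0.1174. Not significant at any of the given levels.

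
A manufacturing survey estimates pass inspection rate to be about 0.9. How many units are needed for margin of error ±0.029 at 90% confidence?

n = z²p(1-p)/E² = 1.645²×0.9×0.1/0.029² = 289.6 → n = 290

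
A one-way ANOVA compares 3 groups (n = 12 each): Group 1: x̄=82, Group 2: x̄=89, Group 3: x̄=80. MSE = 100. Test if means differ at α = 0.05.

Grand mean = 83.67. SS_between = 536.0, MS_between = 268.0. F = 2.68, F_crit ≈ 3.285. Fail to reject H₀.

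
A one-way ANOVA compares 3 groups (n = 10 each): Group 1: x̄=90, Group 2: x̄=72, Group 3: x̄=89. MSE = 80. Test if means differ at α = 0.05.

Grand mean = 83.67. SS_between = 2046.67, MS_between = 1023.33. F = 12.792, F_crit ≈ 3.354. Reject H₀.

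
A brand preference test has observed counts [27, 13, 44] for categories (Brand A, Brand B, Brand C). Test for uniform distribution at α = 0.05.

Expected = 28 each. χ² = Σ(O-E)²/E = 17.214. df = 2, critical value = 5.991. Reject H₀.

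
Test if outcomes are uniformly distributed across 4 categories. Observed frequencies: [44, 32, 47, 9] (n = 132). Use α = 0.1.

Expected = 33 each. χ² = Σ(O-E)²/E = 27.091. df = 3, critical value = 6.251. Reject H₀.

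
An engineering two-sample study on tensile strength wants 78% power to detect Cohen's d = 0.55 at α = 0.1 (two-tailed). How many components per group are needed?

z_{α/2} = 1.645, z_β = Φ⁻¹(0.78) = 0.772. For medium effect (d = 0.55): n per group = 2(z_{α/2} + z_β)²/d² = 2(1.645 + 0.772)²/0.55² = 38.6 → 39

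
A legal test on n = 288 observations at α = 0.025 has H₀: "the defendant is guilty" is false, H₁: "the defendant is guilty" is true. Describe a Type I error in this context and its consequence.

Type I error: rejecting H₀ when it is true — concluding that the defendant is guilty when in fact it is not. Consequence: convicting an innocent person.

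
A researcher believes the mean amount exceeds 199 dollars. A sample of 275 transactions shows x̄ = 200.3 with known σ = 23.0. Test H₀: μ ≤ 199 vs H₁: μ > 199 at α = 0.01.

z = 0.937. Critical value: 2.33. Fail to reject H₀.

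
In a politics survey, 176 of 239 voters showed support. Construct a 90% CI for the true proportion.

p̂ = 0.736. CI = p̂ ± z*√(p̂(1-p̂)/n) = (0.69, 0.783)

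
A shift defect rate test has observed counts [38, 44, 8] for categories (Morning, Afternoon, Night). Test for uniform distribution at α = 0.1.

Expected = 30 each. χ² = Σ(O-E)²/E = 24.8. df = 2, critical value = 4.605. Reject H₀.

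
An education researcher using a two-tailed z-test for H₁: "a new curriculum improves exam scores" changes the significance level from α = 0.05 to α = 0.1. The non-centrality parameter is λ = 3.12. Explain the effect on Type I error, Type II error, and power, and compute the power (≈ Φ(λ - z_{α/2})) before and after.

Increasing α from 0.05 to 0.1:
• Type I error rate increases (α is the Type I rate by definition).
• Critical value moves from z_{α/2} = 1.96 to 1.645, so power = Φ(λ - z_{α/2}) goes from Φ(3.12 - 1.96) = 0.877 to Φ(3.12 - 1.645) = 0.93.
• Type II error rate β = 1 - power therefore decreases (0.123 → 0.07).
Appropriate when false negatives are costly — here, keeping the old curriculum when the new one would have helped students.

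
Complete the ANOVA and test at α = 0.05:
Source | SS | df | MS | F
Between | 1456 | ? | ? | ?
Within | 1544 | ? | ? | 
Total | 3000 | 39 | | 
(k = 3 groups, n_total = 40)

df_between = 2, df_within = 37. MS_between = 728.0, MS_within = 41.73. F = 17.446, F_crit ≈ 3.252. Reject H₀.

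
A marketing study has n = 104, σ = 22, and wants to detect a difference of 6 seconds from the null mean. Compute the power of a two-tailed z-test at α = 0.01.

SE = σ/√n = 22/√104 = 2.157. Non-centrality λ = d/SE = 6/2.157 = 2.781. Power ≈ Φ(λ - z_{α/2}) = Φ(2.781 - 2.576) = Φ(0.205) = 0.581.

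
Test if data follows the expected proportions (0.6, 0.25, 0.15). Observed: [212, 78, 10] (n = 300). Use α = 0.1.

Expected: [180.0, 75.0, 45.0]. χ² = 33.031. df = 2, critical = 4.605. Reject H₀.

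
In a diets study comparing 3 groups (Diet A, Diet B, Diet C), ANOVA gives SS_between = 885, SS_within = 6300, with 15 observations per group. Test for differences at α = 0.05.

df_between = 2, df_within = 42. F = MS_between/MS_within = 442.5/150.0 = 2.95. F_crit ≈ 3.22. Fail to reject H₀.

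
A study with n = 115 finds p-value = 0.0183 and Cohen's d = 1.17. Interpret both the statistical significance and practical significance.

Statistically significant (p = 0.0183 < 0.05). Cohen's d = 1.17 indicates a large effect size. Both statistical and practical significance should be considered.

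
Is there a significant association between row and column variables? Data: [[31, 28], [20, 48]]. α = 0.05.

χ² = 7.033. df = 1, critical = 3.841. Reject H₀. Variables are dependent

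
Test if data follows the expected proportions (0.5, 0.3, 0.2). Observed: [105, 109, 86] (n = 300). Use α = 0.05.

Expected: [150.0, 90.0, 60.0]. χ² = 28.778. df = 2, critical = 5.991. Reject H₀.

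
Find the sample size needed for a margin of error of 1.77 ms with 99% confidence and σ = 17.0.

n = (z*σ/E)² = (2.576×17.0/1.77)² = 612.1 → n = 613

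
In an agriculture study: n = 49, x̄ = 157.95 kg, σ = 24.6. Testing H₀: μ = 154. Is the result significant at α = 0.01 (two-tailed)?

z = (157.95 - 154)/(24.6/√49) = 1.124. Since |z| ≤ 2.576, not significant at α = 0.01.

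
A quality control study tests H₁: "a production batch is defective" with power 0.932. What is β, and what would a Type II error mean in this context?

β = 1 - power = 1 - 0.932 = 0.068. A Type II error is failing to reject H₀ when H₀ is false (false negative) — here, failing to conclude that a production batch is defective when in fact it is true. Consequence: shipping a defective batch — faulty products reach customers.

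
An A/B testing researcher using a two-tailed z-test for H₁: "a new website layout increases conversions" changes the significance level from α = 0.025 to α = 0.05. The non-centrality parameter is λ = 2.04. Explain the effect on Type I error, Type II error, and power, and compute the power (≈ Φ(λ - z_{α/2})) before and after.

Increasing α from 0.025 to 0.05:
• Type I error rate increases (α is the Type I rate by definition).
• Critical value moves from z_{α/2} = 2.241 to 1.96, so power = Φ(λ - z_{α/2}) goes from Φ(2.04 - 2.241) = 0.42 to Φ(2.04 - 1.96) = 0.532.
• Type II error rate β = 1 - power therefore decreases (0.58 → 0.468).
Appropriate when false negatives are costly — here, discarding a layout that would have improved conversions — lost revenue.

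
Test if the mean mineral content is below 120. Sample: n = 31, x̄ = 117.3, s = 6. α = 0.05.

t = (117.3 - 120)/(6/√31) = -2.505, df = 30. Critical t = -1.697. Reject H₀.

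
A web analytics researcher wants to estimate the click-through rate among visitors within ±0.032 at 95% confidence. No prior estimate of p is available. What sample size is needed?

Conservative approach: use p = 0.5 (maximizes p(1-p) = 0.25). n = z²(0.25)/E² = 1.96²×0.25/0.032² = 937.9 → n = 938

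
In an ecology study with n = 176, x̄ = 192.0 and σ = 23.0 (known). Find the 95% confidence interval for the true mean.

CI = x̄ ± z*(σ/√n) = 192.0 ± 1.96(23.0/√176) = 192.0 ± 3.4 = (188.6, 195.4)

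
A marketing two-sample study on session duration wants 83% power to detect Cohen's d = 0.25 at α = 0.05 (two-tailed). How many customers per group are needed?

z_{α/2} = 1.96, z_β = Φ⁻¹(0.83) = 0.954. For small effect (d = 0.25): n per group = 2(z_{α/2} + z_β)²/d² = 2(1.96 + 0.954)²/0.25² = 271.7 → 272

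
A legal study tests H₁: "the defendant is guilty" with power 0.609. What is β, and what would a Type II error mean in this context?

β = 1 - power = 1 - 0.609 = 0.391. A Type II error is failing to reject H₀ when H₀ is false (false negative) — here, failing to conclude that the defendant is guilty when in fact it is true. Consequence: acquitting a guilty person.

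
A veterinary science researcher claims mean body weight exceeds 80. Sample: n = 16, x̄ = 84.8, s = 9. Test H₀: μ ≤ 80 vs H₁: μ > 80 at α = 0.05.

t = (84.8 - 80)/(9/√16) = 2.133, df = 15. Critical t = 1.753. Reject H₀.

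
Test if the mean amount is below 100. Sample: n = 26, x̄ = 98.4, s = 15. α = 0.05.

t = (98.4 - 100)/(15/√26) = -0.544, df = 25. Critical t = -1.708. Fail to reject H₀.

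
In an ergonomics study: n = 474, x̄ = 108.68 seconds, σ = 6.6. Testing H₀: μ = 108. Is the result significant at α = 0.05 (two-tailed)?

z = (108.68 - 108)/(6.6/√474) = 2.243. Since |z| > 1.96, significant at α = 0.05.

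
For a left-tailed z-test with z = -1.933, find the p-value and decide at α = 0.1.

p = P(Z < -1.933) = Φ(-1.933) ≈ 0.0266. Since p < 0.1, reject H₀ (significant) at α = 0.1.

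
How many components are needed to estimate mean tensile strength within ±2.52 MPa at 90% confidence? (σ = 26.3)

n = (z*σ/E)² = (1.645×26.3/2.52)² = 294.7 → n = 295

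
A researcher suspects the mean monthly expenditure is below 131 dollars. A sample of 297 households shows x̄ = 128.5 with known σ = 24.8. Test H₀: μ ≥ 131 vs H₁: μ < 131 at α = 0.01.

z = -1.737. Critical value: -2.33. Fail to reject H₀.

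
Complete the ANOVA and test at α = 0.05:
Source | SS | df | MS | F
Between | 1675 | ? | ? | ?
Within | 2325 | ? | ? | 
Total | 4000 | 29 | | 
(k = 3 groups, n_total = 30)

df_between = 2, df_within = 27. MS_between = 837.5, MS_within = 86.11. F = 9.726, F_crit ≈ 3.354. Reject H₀.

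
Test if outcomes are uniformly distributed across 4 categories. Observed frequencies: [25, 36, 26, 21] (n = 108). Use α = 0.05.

Expected = 27 each. χ² = Σ(O-E)²/E = 4.519. df = 3, critical value = 7.815. Fail to reject H₀.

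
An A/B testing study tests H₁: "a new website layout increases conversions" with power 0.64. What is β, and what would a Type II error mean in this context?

β = 1 - power = 1 - 0.64 = 0.36. A Type II error is failing to reject H₀ when H₀ is false (false negative) — here, failing to conclude that a new website layout increases conversions when in fact it is true. Consequence: discarding a layout that would have improved conversions — lost revenue.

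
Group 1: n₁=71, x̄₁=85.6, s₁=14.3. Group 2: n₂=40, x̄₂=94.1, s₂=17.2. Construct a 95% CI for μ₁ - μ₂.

Difference = -8.5. SE = √(14.3²/71 + 17.2²/40) = 3.206. CI = (-14.78, -2.22)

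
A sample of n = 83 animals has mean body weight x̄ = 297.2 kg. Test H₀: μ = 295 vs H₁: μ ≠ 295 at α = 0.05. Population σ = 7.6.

z = (x̄ - μ₀)/(σ/√n) = (297.2 - 295)/(7.6/√83) = 2.637. Critical value: ±1.96. Since |2.637| > 1.96, Reject H₀.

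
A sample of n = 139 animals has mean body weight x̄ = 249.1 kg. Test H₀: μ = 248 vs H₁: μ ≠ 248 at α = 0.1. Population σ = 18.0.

z = (x̄ - μ₀)/(σ/√n) = (249.1 - 248)/(18.0/√139) = 0.72. Critical value: ±1.645. Since |0.72| ≤ 1.645, Fail to reject H₀.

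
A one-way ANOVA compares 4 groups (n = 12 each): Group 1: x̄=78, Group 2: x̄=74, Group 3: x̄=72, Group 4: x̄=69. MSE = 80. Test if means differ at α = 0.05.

Grand mean = 73.25. SS_between = 513.0, MS_between = 171.0. F = 2.138, F_crit ≈ 2.816. Fail to reject H₀.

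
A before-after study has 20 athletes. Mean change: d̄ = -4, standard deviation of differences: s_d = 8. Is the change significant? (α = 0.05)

t = d̄/(s_d/√n) = -4/(8/√20) = -2.236. df = 19, critical t = ±2.093. Reject H₀.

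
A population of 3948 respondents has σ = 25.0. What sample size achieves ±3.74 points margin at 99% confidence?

Without FPC: n₀ = (2.576×25.0/3.74)² = 296.503. With FPC: n = n₀N/(n₀+N-1) = 275.9 → n = 276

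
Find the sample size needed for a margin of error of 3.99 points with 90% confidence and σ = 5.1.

n = (z*σ/E)² = (1.645×5.1/3.99)² = 4.4 → n = 5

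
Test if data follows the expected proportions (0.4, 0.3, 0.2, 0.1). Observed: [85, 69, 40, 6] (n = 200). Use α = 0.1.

Expected: [80.0, 60.0, 40.0, 20.0]. χ² = 11.463. df = 3, critical = 6.251. Reject H₀.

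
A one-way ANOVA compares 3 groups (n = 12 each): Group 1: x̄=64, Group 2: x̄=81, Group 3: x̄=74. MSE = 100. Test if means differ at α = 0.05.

Grand mean = 73.0. SS_between = 1752.0, MS_between = 876.0. F = 8.76, F_crit ≈ 3.285. Reject H₀.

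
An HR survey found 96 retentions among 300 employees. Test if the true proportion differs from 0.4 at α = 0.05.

p̂ = 0.32, p₀ = 0.4. z = (p̂ - p₀)/√(p₀(1-p₀)/n) = -2.828. Critical: ±1.96. Reject H₀.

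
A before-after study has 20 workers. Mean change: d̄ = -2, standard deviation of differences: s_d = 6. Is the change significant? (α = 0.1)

t = d̄/(s_d/√n) = -2/(6/√20) = -1.491. df = 19, critical t = ±1.729. Fail to reject H₀.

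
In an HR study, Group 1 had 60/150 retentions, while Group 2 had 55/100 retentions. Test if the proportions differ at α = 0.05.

p̂₁ = 0.4, p̂₂ = 0.55, pooled p̂ = 0.46. z = -2.331. Critical: ±1.96. Reject H₀.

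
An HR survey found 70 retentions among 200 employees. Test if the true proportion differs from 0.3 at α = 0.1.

p̂ = 0.35, p₀ = 0.3. z = (p̂ - p₀)/√(p₀(1-p₀)/n) = 1.543. Critical: ±1.645. Fail to reject H₀.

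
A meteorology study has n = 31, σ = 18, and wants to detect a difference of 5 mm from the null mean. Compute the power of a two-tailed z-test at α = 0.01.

SE = σ/√n = 18/√31 = 3.233. Non-centrality λ = d/SE = 5/3.233 = 1.547. Power ≈ Φ(λ - z_{α/2}) = Φ(1.547 - 2.576) = Φ(-1.029) = 0.152.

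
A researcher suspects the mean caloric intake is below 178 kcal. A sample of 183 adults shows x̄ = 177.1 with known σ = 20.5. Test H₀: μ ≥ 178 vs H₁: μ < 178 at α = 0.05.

z = -0.594. Critical value: -1.645. Fail to reject H₀.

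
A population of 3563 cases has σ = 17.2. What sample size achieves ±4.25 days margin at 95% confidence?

Without FPC: n₀ = (1.96×17.2/4.25)² = 62.92. With FPC: n = n₀N/(n₀+N-1) = 61.8 → n = 62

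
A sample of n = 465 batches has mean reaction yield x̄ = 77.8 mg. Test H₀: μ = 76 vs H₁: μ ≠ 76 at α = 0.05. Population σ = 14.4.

z = (x̄ - μ₀)/(σ/√n) = (77.8 - 76)/(14.4/√465) = 2.695. Critical value: ±1.96. Since |2.695| > 1.96, Reject H₀.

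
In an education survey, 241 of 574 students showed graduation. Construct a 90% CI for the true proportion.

p̂ = 0.42. CI = p̂ ± z*√(p̂(1-p̂)/n) = (0.386, 0.454)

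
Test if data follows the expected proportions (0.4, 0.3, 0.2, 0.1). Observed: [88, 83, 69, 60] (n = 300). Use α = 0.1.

Expected: [120.0, 90.0, 60.0, 30.0]. χ² = 40.428. df = 3, critical = 6.251. Reject H₀.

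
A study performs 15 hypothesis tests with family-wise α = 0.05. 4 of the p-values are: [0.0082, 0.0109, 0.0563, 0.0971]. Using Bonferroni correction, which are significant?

Bonferroni α = 0.05/15 = 0.00333. None of the given p-values are significant.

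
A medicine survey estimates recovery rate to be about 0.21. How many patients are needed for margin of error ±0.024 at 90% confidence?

n = z²p(1-p)/E² = 1.645²×0.21×0.79/0.024² = 779.4 → n = 780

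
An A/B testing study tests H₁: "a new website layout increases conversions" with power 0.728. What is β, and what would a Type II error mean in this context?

β = 1 - power = 1 - 0.728 = 0.272. A Type II error is failing to reject H₀ when H₀ is false (false negative) — here, failing to conclude that a new website layout increases conversions when in fact it is true. Consequence: discarding a layout that would have improved conversions — lost revenue.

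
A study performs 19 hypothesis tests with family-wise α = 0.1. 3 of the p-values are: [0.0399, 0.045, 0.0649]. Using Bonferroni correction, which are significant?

Bonferroni α = 0.1/19 = 0.00526. None of the given p-values are significant.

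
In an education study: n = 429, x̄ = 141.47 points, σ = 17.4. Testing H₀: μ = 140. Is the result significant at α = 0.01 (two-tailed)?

z = (141.47 - 140)/(17.4/√429) = 1.75. Since |z| ≤ 2.576, not significant at α = 0.01.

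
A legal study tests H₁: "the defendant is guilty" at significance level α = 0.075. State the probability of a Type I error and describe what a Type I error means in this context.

P(Type I error) = α = 0.075. A Type I error is rejecting H₀ when H₀ is actually true (false positive) — here, concluding that the defendant is guilty when in fact this is not the case. Consequence: convicting an innocent person.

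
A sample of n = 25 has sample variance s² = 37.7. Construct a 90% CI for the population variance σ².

df = 24. χ²_{0.05} = 36.415, χ²_{0.95} = 13.848. CI for σ² = ((n-1)s²/χ²_{α/2}, (n-1)s²/χ²_{1-α/2}) = (24·37.7/36.415, 24·37.7/13.848) = (24.85, 65.34)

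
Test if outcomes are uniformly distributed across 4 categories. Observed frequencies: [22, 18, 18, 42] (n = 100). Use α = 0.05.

Expected = 25 each. χ² = Σ(O-E)²/E = 15.84. df = 3, critical value = 7.815. Reject H₀.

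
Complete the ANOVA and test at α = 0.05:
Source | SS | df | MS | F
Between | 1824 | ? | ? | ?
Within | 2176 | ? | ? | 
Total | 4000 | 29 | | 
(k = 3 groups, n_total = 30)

df_between = 2, df_within = 27. MS_between = 912.0, MS_within = 80.59. F = 11.316, F_crit ≈ 3.354. Reject H₀.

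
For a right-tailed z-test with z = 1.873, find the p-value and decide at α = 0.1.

p = P(Z > 1.873) = 1 - Φ(1.873) ≈ 0.0305. Since p < 0.1, reject H₀ (significant) at α = 0.1.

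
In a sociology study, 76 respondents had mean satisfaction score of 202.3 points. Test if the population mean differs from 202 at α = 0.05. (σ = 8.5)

z = (x̄ - μ₀)/(σ/√n) = (202.3 - 202)/(8.5/√76) = 0.308. Critical value: ±1.96. Since |0.308| ≤ 1.96, Fail to reject H₀.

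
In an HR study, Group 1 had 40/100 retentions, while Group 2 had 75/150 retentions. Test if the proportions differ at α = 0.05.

p̂₁ = 0.4, p̂₂ = 0.5, pooled p̂ = 0.46. z = -1.554. Critical: ±1.96. Fail to reject H₀.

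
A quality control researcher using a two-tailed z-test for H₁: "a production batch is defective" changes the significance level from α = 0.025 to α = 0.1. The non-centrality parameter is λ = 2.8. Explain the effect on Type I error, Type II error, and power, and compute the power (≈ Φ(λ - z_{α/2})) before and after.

Increasing α from 0.025 to 0.1:
• Type I error rate increases (α is the Type I rate by definition).
• Critical value moves from z_{α/2} = 2.241 to 1.645, so power = Φ(λ - z_{α/2}) goes from Φ(2.8 - 2.241) = 0.712 to Φ(2.8 - 1.645) = 0.876.
• Type II error rate β = 1 - power therefore decreases (0.288 → 0.124).
Appropriate when false negatives are costly — here, shipping a defective batch — faulty products reach customers.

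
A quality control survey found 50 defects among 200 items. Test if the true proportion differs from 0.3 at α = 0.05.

p̂ = 0.25, p₀ = 0.3. z = (p̂ - p₀)/√(p₀(1-p₀)/n) = -1.543. Critical: ±1.96. Fail to reject H₀.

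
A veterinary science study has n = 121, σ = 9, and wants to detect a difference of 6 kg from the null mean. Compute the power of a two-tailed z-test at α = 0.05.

SE = σ/√n = 9/√121 = 0.818. Non-centrality λ = d/SE = 6/0.818 = 7.333. Power ≈ Φ(λ - z_{α/2}) = Φ(7.333 - 1.96) = Φ(5.373) = 1.0.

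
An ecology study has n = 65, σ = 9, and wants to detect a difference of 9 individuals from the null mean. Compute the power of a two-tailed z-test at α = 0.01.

SE = σ/√n = 9/√65 = 1.116. Non-centrality λ = d/SE = 9/1.116 = 8.062. Power ≈ Φ(λ - z_{α/2}) = Φ(8.062 - 2.576) = Φ(5.486) = 1.0.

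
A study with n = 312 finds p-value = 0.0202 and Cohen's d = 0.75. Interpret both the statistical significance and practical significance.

Statistically significant (p = 0.0202 < 0.05). Cohen's d = 0.75 indicates a medium effect size. Both statistical and practical significance should be considered.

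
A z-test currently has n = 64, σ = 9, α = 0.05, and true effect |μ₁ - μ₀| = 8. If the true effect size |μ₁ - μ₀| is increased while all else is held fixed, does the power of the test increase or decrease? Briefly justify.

Power increases: a larger true effect increases the non-centrality λ = |μ₁ - μ₀|/(σ/√n).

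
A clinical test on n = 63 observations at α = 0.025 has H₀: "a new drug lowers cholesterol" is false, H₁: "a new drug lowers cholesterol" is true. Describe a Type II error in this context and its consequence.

Type II error: failing to reject H₀ when it is false — concluding that a new drug lowers cholesterol is not supported when in fact it is. Consequence: shelving an effective drug — patients miss out on a treatment that would have helped.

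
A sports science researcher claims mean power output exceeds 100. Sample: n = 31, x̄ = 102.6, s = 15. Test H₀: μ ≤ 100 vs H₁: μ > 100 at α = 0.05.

t = (102.6 - 100)/(15/√31) = 0.965, df = 30. Critical t = 1.697. Fail to reject H₀.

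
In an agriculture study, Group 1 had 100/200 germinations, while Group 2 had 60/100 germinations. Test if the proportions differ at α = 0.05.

p̂₁ = 0.5, p̂₂ = 0.6, pooled p̂ = 0.533. z = -1.637. Critical: ±1.96. Fail to reject H₀.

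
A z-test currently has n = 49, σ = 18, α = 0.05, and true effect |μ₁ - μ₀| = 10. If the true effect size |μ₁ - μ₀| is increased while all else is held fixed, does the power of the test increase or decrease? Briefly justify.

Power increases: a larger true effect increases the non-centrality λ = |μ₁ - μ₀|/(σ/√n).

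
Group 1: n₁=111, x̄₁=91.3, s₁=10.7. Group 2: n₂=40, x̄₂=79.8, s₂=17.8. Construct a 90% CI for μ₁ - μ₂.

Difference = 11.5. SE = √(10.7²/111 + 17.8²/40) = 2.992. CI = (6.58, 16.42)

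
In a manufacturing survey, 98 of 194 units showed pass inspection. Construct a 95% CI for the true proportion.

p̂ = 0.505. CI = p̂ ± z*√(p̂(1-p̂)/n) = (0.435, 0.576)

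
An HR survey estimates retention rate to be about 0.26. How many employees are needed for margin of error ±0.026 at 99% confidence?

n = z²p(1-p)/E² = 2.576²×0.26×0.74/0.026² = 1888.6 → n = 1889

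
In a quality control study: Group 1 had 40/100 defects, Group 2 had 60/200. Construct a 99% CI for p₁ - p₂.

p̂₁ = 0.4, p̂₂ = 0.3. Difference = 0.1. CI = (-0.051, 0.251)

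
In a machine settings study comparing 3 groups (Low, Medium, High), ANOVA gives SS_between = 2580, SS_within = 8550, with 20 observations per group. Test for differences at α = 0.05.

df_between = 2, df_within = 57. F = MS_between/MS_within = 1290.0/150.0 = 8.6. F_crit ≈ 3.159. Reject H₀. At least one mean differs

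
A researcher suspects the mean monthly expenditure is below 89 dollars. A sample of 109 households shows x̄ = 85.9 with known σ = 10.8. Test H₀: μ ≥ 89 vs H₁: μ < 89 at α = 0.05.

z = -2.997. Critical value: -1.645. Reject H₀.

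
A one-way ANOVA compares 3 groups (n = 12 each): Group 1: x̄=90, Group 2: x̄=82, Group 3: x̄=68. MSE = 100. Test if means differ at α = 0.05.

Grand mean = 80.0. SS_between = 2976.0, MS_between = 1488.0. F = 14.88, F_crit ≈ 3.285. Reject H₀.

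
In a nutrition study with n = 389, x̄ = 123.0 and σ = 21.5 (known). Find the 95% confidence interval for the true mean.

CI = x̄ ± z*(σ/√n) = 123.0 ± 1.96(21.5/√389) = 123.0 ± 2.14 = (120.86, 125.14)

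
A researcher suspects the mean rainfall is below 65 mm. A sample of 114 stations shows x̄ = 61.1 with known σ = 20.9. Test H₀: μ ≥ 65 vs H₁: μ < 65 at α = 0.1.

z = -1.992. Critical value: -1.28. Reject H₀.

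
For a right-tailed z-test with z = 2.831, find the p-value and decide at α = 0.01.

p = P(Z > 2.831) = 1 - Φ(2.831) ≈ 0.0023. Since p < 0.01, reject H₀ (significant) at α = 0.01.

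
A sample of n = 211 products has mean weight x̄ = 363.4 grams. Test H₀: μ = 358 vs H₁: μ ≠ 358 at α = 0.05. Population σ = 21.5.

z = (x̄ - μ₀)/(σ/√n) = (363.4 - 358)/(21.5/√211) = 3.648. Critical value: ±1.96. Since |3.648| > 1.96, Reject H₀.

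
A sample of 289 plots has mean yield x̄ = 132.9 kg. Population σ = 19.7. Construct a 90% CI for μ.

CI = x̄ ± z*(σ/√n) = 132.9 ± 1.645(19.7/√289) = 132.9 ± 1.91 = (130.99, 134.81)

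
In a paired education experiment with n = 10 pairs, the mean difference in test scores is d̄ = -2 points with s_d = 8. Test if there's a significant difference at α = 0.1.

t = d̄/(s_d/√n) = -2/(8/√10) = -0.791. df = 9, critical t = ±1.833. Fail to reject H₀.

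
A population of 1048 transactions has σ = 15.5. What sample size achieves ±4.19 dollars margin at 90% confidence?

Without FPC: n₀ = (1.645×15.5/4.19)² = 37.031. With FPC: n = n₀N/(n₀+N-1) = 35.8 → n = 36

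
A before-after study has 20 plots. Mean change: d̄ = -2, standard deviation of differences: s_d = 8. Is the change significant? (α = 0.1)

t = d̄/(s_d/√n) = -2/(8/√20) = -1.118. df = 19, critical t = ±1.729. Fail to reject H₀.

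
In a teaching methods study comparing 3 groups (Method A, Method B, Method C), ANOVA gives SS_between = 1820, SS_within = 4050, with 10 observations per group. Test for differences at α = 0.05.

df_between = 2, df_within = 27. F = MS_between/MS_within = 910.0/150.0 = 6.067. F_crit ≈ 3.354. Reject H₀. At least one mean differs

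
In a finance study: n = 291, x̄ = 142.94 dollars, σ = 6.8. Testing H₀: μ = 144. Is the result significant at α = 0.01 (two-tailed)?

z = (142.94 - 144)/(6.8/√291) = -2.659. Since |z| > 2.576, significant at α = 0.01.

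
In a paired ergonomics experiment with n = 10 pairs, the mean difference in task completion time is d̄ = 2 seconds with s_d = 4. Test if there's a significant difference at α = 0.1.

t = d̄/(s_d/√n) = 2/(4/√10) = 1.581. df = 9, critical t = ±1.833. Fail to reject H₀.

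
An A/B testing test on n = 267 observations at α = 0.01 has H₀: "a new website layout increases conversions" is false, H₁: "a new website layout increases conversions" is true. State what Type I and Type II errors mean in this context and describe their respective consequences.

Type I (false positive): concluding that a new website layout increases conversions when it is not — rolling out a layout that doesn't actually help — wasted engineering effort. Type II (false negative): failing to conclude that a new website layout increases conversions when it is — discarding a layout that would have improved conversions — lost revenue. Which is costlier depends on domain priorities and is a judgement call rather than a statistical fact.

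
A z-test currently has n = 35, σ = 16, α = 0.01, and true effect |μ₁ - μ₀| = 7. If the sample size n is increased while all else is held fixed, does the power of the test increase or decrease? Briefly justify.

Power increases: a larger n shrinks the standard error σ/√n, moving the sampling distribution under H₁ further from the critical value.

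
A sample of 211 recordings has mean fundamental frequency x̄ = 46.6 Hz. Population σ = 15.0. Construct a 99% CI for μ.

CI = x̄ ± z*(σ/√n) = 46.6 ± 2.576(15.0/√211) = 46.6 ± 2.66 = (43.94, 49.26)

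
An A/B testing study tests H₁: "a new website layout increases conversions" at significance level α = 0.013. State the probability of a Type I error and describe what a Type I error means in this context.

P(Type I error) = α = 0.013. A Type I error is rejecting H₀ when H₀ is actually true (false positive) — here, concluding that a new website layout increases conversions when in fact this is not the case. Consequence: rolling out a layout that doesn't actually help — wasted engineering effort.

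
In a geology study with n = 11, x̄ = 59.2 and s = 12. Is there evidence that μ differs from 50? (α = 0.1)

t = (x̄ - μ₀)/(s/√n) = (59.2 - 50)/(12/√11) = 2.543. df = 10, critical t = ±1.812. Reject H₀.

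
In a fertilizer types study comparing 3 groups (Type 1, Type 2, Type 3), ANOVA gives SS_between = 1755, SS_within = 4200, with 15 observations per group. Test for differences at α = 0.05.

df_between = 2, df_within = 42. F = MS_between/MS_within = 877.5/100.0 = 8.775. F_crit ≈ 3.22. Reject H₀. At least one mean differs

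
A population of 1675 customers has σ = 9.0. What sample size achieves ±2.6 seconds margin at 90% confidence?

Without FPC: n₀ = (1.645×9.0/2.6)² = 32.424. With FPC: n = n₀N/(n₀+N-1) = 31.8 → n = 32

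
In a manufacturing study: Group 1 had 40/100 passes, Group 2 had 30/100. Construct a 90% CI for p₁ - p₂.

p̂₁ = 0.4, p̂₂ = 0.3. Difference = 0.1. CI = (-0.01, 0.21)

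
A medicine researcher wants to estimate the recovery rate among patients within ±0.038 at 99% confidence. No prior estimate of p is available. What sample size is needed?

Conservative approach: use p = 0.5 (maximizes p(1-p) = 0.25). n = z²(0.25)/E² = 2.576²×0.25/0.038² = 1148.9 → n = 1149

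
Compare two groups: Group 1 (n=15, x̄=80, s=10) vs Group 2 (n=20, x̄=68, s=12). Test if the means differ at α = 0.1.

Pooled sp = 11.2. t = 3.138, df = 33. Critical t = ±1.692. Reject H₀.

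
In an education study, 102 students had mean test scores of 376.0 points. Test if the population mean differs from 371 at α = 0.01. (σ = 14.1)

z = (x̄ - μ₀)/(σ/√n) = (376.0 - 371)/(14.1/√102) = 3.581. Critical value: ±2.576. Since |3.581| > 2.576, Reject H₀.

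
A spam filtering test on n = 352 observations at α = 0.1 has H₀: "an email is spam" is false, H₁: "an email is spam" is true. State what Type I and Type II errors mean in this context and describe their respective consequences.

Type I (false positive): concluding that an email is spam when it is not — a legitimate email is sent to the spam folder and the user misses it. Type II (false negative): failing to conclude that an email is spam when it is — a spam email lands in the inbox. Which is costlier depends on domain priorities and is a judgement call rather than a statistical fact.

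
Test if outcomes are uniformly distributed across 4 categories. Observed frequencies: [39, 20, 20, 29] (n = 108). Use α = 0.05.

Expected = 27 each. χ² = Σ(O-E)²/E = 9.111. df = 3, critical value = 7.815. Reject H₀.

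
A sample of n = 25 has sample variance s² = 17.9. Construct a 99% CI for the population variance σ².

df = 24. χ²_{0.005} = 45.559, χ²_{0.995} = 9.886. CI for σ² = ((n-1)s²/χ²_{α/2}, (n-1)s²/χ²_{1-α/2}) = (24·17.9/45.559, 24·17.9/9.886) = (9.43, 43.46)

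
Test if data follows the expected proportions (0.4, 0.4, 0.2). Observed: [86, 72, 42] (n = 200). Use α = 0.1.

Expected: [80.0, 80.0, 40.0]. χ² = 1.35. df = 2, critical = 4.605. Fail to reject H₀.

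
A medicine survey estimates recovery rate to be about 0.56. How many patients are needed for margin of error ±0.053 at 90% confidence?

n = z²p(1-p)/E² = 1.645²×0.56×0.44/0.053² = 237.4 → n = 238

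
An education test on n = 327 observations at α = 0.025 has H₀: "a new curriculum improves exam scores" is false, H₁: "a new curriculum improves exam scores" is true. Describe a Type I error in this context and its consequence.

Type I error: rejecting H₀ when it is true — concluding that a new curriculum improves exam scores when in fact it is not. Consequence: adopting a curriculum that gives no real benefit — disruption for nothing.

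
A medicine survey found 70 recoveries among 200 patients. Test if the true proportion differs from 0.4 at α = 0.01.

p̂ = 0.35, p₀ = 0.4. z = (p̂ - p₀)/√(p₀(1-p₀)/n) = -1.443. Critical: ±2.576. Fail to reject H₀.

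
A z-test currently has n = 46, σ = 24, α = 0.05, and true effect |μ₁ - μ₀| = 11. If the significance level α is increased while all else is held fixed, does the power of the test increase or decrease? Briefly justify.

Power increases: a larger α lowers the critical value, so more of the H₁ sampling distribution falls in the rejection region.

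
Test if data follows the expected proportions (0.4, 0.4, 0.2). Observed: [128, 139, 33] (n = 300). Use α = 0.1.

Expected: [120.0, 120.0, 60.0]. χ² = 15.692. df = 2, critical = 4.605. Reject H₀.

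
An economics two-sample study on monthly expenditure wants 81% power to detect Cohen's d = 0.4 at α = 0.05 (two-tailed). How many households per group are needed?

z_{α/2} = 1.96, z_β = Φ⁻¹(0.81) = 0.878. For small effect (d = 0.4): n per group = 2(z_{α/2} + z_β)²/d² = 2(1.96 + 0.878)²/0.4² = 100.7 → 101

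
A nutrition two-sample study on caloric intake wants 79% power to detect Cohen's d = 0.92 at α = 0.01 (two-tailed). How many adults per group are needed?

z_{α/2} = 2.576, z_β = Φ⁻¹(0.79) = 0.806. For large effect (d = 0.92): n per group = 2(z_{α/2} + z_β)²/d² = 2(2.576 + 0.806)²/0.92² = 27.03 → 28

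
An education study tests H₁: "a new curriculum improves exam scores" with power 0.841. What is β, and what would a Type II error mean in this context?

β = 1 - power = 1 - 0.841 = 0.159. A Type II error is failing to reject H₀ when H₀ is false (false negative) — here, failing to conclude that a new curriculum improves exam scores when in fact it is true. Consequence: keeping the old curriculum when the new one would have helped students.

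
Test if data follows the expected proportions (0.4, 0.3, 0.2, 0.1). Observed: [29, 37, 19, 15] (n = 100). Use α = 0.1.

Expected: [40.0, 30.0, 20.0, 10.0]. χ² = 7.208. df = 3, critical = 6.251. Reject H₀.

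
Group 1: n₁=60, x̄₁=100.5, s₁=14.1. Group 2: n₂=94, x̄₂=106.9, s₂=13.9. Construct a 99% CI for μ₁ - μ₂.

Difference = -6.4. SE = √(14.1²/60 + 13.9²/94) = 2.317. CI = (-12.37, -0.43)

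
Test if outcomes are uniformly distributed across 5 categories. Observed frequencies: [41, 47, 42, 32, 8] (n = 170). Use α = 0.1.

Expected = 34 each. χ² = Σ(O-E)²/E = 28.294. df = 4, critical value = 7.779. Reject H₀.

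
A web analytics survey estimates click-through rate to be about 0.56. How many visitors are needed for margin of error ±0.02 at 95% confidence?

n = z²p(1-p)/E² = 1.96²×0.56×0.44/0.02² = 2366.4 → n = 2367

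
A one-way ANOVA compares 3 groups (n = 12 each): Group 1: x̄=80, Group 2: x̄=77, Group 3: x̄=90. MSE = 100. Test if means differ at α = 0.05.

Grand mean = 82.33. SS_between = 1112.0, MS_between = 556.0. F = 5.56, F_crit ≈ 3.285. Reject H₀.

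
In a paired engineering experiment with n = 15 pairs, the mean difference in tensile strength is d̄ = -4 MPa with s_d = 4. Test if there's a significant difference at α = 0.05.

t = d̄/(s_d/√n) = -4/(4/√15) = -3.873. df = 14, critical t = ±2.145. Reject H₀.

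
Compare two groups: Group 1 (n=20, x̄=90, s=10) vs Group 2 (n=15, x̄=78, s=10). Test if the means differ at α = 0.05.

Pooled sp = 10.0. t = 3.513, df = 33. Critical t = ±2.035. Reject H₀.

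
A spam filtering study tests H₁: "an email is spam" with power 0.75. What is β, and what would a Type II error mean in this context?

β = 1 - power = 1 - 0.75 = 0.25. A Type II error is failing to reject H₀ when H₀ is false (false negative) — here, failing to conclude that an email is spam when in fact it is true. Consequence: a spam email lands in the inbox.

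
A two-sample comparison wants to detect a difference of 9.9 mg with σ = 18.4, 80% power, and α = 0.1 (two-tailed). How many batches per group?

n per group = 2(z_α/2 + z_β)²σ²/d² = 2×(1.645 + 0.84)²×18.4²/9.9² = 42.7 → n = 43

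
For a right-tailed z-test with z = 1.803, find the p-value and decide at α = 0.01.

p = P(Z > 1.803) = 1 - Φ(1.803) ≈ 0.0357. Since p ≥ 0.01, fail to reject H₀ (not significant) at α = 0.01.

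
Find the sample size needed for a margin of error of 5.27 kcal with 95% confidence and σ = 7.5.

n = (z*σ/E)² = (1.96×7.5/5.27)² = 7.8 → n = 8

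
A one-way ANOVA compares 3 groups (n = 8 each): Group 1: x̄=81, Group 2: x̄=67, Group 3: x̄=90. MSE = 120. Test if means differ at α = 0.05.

Grand mean = 79.33. SS_between = 2149.33, MS_between = 1074.67. F = 8.956, F_crit ≈ 3.467. Reject H₀.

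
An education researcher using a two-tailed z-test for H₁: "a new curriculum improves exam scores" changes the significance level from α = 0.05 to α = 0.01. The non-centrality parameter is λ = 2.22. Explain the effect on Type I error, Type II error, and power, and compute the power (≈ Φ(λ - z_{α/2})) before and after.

Decreasing α from 0.05 to 0.01:
• Type I error rate decreases (α is the Type I rate by definition).
• Critical value moves from z_{α/2} = 1.96 to 2.576, so power = Φ(λ - z_{α/2}) goes from Φ(2.22 - 1.96) = 0.603 to Φ(2.22 - 2.576) = 0.361.
• Type II error rate β = 1 - power therefore increases (0.397 → 0.639).
Appropriate when false positives are costly — here, adopting a curriculum that gives no real benefit — disruption for nothing.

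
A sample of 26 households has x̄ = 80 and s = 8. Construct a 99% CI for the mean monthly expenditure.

CI = x̄ ± t*(s/√n) = 80 ± 2.787(8/√26) = (75.63, 84.37)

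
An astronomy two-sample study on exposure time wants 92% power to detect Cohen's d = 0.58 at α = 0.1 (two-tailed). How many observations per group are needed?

z_{α/2} = 1.645, z_β = Φ⁻¹(0.92) = 1.405. For medium effect (d = 0.58): n per group = 2(z_{α/2} + z_β)²/d² = 2(1.645 + 1.405)²/0.58² = 55.3 → 56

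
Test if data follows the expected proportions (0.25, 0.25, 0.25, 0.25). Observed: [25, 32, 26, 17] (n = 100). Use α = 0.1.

Expected: [25.0, 25.0, 25.0, 25.0]. χ² = 4.56. df = 3, critical = 6.251. Fail to reject H₀.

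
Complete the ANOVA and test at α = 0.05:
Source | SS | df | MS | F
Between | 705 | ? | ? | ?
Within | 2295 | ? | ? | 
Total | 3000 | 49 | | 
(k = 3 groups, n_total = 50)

df_between = 2, df_within = 47. MS_between = 352.5, MS_within = 48.83. F = 7.219, F_crit ≈ 3.195. Reject H₀.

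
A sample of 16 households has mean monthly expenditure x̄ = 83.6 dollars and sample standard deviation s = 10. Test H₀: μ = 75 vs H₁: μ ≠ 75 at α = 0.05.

t = (x̄ - μ₀)/(s/√n) = (83.6 - 75)/(10/√16) = 3.44. df = 15, critical t = ±2.131. Reject H₀.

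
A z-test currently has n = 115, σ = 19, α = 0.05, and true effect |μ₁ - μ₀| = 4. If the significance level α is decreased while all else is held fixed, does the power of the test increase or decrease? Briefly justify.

Power decreases: a smaller α raises the critical value, so less of the H₁ sampling distribution falls in the rejection region.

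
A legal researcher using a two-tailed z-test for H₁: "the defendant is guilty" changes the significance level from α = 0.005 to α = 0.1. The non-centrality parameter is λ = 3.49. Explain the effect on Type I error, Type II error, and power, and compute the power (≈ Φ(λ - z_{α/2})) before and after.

Increasing α from 0.005 to 0.1:
• Type I error rate increases (α is the Type I rate by definition).
• Critical value moves from z_{α/2} = 2.807 to 1.645, so power = Φ(λ - z_{α/2}) goes from Φ(3.49 - 2.807) = 0.753 to Φ(3.49 - 1.645) = 0.967.
• Type II error rate β = 1 - power therefore decreases (0.247 → 0.033).
Appropriate when false negatives are costly — here, acquitting a guilty person.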